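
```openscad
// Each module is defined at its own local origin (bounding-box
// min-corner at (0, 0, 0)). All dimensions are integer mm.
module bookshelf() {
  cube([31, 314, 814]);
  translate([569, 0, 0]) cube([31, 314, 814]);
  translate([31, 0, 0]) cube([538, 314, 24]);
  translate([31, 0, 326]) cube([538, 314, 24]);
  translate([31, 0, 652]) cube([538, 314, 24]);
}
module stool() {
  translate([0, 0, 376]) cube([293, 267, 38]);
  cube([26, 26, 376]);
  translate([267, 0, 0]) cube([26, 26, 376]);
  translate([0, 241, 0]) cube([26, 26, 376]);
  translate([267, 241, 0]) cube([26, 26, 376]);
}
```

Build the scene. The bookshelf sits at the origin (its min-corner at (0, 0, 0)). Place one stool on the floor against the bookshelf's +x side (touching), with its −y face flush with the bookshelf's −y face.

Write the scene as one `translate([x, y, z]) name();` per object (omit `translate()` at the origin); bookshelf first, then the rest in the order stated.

bookshelf();
translate([600, 0, 0]) stool();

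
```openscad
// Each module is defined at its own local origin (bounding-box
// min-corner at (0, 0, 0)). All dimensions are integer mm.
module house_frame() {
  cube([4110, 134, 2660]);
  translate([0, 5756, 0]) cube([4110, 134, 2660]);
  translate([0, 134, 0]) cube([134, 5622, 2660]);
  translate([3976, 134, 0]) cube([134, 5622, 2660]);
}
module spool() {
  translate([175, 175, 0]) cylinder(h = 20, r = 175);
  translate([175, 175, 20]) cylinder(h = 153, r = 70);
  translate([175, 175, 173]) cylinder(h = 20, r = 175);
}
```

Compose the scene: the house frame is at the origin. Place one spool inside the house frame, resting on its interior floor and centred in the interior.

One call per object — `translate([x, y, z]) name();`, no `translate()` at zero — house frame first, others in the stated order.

house_frame();
translate([1880, 2770, 0]) spool();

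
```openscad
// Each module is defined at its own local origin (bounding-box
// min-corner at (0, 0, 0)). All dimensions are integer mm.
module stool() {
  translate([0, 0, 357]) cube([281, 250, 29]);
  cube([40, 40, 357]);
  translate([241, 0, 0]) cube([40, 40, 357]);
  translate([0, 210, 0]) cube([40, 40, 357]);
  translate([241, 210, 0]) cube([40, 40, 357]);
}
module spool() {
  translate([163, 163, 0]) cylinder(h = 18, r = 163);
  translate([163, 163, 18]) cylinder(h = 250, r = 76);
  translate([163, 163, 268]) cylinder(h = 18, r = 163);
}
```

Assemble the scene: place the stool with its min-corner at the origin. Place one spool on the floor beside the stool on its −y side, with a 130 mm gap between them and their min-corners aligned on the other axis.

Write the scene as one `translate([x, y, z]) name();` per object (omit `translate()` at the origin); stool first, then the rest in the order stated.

stool();
translate([0, -456, 0]) spool();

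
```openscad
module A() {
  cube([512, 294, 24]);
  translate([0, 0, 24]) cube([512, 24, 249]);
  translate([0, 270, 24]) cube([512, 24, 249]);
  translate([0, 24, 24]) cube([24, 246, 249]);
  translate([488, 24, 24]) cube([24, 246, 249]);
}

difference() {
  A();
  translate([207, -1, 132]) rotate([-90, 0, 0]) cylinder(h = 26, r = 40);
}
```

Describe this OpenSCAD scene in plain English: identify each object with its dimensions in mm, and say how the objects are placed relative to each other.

A is an open-topped rectangular box: outside dimensions 512×294×273 mm, with a uniform wall and base thickness of 24 mm. The base is a full 512×294 slab on the floor; four walls sit on top of the base. The front and back walls (the −y and +y sides) span the full width; the two side walls fit between them.

The open box has a circular hole of radius 40 mm through its front wall, centred at (x = 207, z = 132).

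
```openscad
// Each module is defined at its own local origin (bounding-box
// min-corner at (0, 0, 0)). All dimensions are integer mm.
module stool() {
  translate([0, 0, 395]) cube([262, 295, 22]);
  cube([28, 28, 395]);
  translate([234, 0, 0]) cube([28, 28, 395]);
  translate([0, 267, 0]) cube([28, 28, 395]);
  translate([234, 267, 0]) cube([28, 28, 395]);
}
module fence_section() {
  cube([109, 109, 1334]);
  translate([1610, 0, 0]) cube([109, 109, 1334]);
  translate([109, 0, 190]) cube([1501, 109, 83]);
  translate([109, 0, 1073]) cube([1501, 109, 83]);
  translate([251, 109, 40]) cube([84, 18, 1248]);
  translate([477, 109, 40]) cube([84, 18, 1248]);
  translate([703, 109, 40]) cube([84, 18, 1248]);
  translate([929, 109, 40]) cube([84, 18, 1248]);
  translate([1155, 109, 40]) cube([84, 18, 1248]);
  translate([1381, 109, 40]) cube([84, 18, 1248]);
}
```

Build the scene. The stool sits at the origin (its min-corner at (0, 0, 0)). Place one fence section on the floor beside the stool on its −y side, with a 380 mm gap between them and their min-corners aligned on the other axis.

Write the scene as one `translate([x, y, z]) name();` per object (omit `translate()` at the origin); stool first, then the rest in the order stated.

stool();
translate([0, -507, 0]) fence_section();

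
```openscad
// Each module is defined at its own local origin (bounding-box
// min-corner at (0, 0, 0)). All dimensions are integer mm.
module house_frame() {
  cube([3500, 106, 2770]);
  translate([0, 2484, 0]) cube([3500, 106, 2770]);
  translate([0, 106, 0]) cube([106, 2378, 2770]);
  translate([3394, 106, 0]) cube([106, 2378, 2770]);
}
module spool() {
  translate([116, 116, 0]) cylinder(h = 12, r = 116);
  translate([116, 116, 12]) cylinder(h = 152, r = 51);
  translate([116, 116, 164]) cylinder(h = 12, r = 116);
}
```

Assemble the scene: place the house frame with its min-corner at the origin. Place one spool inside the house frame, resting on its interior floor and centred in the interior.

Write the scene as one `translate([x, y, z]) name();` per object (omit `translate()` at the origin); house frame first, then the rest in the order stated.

house_frame();
translate([1634, 1179, 0]) spool();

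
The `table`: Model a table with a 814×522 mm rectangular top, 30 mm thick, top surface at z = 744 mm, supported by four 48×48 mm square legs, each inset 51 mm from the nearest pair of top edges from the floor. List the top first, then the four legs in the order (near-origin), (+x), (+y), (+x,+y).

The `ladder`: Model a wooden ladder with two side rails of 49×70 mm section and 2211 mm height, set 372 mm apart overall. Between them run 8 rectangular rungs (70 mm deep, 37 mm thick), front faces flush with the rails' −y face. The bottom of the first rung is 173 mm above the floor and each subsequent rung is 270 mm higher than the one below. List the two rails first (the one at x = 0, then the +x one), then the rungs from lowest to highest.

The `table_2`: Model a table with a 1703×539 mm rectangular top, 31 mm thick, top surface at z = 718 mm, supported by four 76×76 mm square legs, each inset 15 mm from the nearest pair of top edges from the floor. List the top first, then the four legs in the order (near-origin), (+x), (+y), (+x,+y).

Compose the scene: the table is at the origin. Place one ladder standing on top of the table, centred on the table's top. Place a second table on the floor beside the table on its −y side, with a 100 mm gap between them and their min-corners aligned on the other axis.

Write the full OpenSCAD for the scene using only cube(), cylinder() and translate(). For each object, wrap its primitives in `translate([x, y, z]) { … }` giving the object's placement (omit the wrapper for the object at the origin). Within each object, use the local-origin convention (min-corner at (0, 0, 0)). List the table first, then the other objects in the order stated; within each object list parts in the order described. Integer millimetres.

translate([0, 0, 714]) cube([814, 522, 30]);
translate([51, 51, 0]) cube([48, 48, 714]);
translate([715, 51, 0]) cube([48, 48, 714]);
translate([51, 423, 0]) cube([48, 48, 714]);
translate([715, 423, 0]) cube([48, 48, 714]);
translate([221, 226, 744]) {
  cube([49, 70, 2211]);
  translate([323, 0, 0]) cube([49, 70, 2211]);
  translate([49, 0, 173]) cube([274, 70, 37]);
  translate([49, 0, 443]) cube([274, 70, 37]);
  translate([49, 0, 713]) cube([274, 70, 37]);
  translate([49, 0, 983]) cube([274, 70, 37]);
  translate([49, 0, 1253]) cube([274, 70, 37]);
  translate([49, 0, 1523]) cube([274, 70, 37]);
  translate([49, 0, 1793]) cube([274, 70, 37]);
  translate([49, 0, 2063]) cube([274, 70, 37]);
}
translate([0, -639, 0]) {
  translate([0, 0, 687]) cube([1703, 539, 31]);
  translate([15, 15, 0]) cube([76, 76, 687]);
  translate([1612, 15, 0]) cube([76, 76, 687]);
  translate([15, 448, 0]) cube([76, 76, 687]);
  translate([1612, 448, 0]) cube([76, 76, 687]);
}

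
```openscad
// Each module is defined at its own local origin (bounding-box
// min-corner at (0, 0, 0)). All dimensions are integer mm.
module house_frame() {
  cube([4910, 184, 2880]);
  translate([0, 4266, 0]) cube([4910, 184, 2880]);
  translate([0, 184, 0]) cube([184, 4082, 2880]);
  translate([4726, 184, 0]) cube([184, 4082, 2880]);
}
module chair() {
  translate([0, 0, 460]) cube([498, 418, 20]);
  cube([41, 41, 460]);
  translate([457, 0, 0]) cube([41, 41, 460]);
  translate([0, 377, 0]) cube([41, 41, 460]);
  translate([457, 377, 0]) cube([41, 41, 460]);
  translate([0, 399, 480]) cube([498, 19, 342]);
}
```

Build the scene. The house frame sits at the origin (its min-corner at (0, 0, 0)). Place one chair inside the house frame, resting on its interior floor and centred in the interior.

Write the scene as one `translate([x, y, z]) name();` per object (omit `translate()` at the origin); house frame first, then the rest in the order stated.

house_frame();
translate([2206, 2016, 0]) chair();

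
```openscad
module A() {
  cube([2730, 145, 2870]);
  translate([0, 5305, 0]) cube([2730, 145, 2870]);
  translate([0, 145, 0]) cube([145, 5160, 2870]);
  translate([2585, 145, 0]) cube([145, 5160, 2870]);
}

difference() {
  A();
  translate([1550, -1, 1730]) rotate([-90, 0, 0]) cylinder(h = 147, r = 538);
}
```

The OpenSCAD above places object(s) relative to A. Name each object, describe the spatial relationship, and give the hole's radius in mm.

The subtracted cylinder has r = 538 mm.

A is a house frame. The house frame has a circular hole through its front wall. The hole's radius is 538 mm.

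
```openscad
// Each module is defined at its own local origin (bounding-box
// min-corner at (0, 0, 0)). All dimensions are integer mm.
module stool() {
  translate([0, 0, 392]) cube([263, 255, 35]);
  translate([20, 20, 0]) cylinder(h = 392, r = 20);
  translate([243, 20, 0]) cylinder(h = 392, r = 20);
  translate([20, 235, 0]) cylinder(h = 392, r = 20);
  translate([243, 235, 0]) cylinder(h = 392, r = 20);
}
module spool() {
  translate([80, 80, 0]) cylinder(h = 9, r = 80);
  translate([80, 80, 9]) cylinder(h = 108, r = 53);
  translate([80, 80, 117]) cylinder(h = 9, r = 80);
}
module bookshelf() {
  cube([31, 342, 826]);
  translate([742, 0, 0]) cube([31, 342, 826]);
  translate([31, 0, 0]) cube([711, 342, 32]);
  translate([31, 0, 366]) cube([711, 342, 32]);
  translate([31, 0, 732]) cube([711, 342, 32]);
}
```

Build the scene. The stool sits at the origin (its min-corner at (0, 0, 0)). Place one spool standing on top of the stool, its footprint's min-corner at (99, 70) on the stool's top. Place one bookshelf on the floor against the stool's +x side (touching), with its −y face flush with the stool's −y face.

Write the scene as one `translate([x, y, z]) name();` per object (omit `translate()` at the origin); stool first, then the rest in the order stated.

stool();
translate([99, 70, 427]) spool();
translate([263, 0, 0]) bookshelf();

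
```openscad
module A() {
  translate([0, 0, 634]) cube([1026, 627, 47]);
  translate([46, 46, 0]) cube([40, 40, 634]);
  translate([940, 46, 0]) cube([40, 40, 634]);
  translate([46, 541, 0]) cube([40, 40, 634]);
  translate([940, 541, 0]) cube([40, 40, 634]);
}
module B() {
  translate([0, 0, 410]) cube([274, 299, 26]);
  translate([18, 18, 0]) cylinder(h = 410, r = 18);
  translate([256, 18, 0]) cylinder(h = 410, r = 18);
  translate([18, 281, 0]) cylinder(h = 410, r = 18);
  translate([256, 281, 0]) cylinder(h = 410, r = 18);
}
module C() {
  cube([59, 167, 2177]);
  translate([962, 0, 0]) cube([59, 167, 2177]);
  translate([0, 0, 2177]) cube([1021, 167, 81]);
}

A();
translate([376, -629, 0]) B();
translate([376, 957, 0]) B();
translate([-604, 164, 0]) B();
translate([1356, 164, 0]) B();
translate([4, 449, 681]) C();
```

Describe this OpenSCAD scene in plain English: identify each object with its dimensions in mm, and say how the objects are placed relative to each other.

A is a table with a 1026×627 mm rectangular top, 47 mm thick, top surface at z = 681 mm, supported by four 40×40 mm square legs, each inset 46 mm from the nearest pair of top edges, running from the floor.

B is a simple wooden stool: a rectangular seat 274 mm (x) by 299 mm (y), 26 mm thick, top face at z = 436 mm, on four round legs, each 36 mm in diameter. The legs rest on z = 0, each leg's axis is inset half a diameter from the nearest pair of seat edges (so the leg's bounding box is flush with the corner).

C is a rectangular door frame: two vertical jambs of 59×167 mm section, 2177 mm tall, with a clear opening 903 mm wide between their inner faces. A header 81 mm tall and 167 mm deep lies on top of the jambs and spans the full outside width.

Four stools sit around the table at the −y, +y, −x, +x sides. The door frame is on top of the table.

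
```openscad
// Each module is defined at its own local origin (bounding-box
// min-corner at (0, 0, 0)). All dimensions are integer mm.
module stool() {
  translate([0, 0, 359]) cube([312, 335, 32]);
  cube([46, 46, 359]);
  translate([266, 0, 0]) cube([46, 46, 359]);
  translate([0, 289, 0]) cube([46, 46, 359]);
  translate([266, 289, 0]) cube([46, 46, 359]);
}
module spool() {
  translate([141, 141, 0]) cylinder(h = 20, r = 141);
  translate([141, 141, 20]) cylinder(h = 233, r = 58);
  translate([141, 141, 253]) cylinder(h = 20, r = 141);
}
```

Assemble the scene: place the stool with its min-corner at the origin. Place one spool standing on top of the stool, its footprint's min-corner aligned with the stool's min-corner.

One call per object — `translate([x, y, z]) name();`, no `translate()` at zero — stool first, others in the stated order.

stool();
translate([0, 0, 391]) spool();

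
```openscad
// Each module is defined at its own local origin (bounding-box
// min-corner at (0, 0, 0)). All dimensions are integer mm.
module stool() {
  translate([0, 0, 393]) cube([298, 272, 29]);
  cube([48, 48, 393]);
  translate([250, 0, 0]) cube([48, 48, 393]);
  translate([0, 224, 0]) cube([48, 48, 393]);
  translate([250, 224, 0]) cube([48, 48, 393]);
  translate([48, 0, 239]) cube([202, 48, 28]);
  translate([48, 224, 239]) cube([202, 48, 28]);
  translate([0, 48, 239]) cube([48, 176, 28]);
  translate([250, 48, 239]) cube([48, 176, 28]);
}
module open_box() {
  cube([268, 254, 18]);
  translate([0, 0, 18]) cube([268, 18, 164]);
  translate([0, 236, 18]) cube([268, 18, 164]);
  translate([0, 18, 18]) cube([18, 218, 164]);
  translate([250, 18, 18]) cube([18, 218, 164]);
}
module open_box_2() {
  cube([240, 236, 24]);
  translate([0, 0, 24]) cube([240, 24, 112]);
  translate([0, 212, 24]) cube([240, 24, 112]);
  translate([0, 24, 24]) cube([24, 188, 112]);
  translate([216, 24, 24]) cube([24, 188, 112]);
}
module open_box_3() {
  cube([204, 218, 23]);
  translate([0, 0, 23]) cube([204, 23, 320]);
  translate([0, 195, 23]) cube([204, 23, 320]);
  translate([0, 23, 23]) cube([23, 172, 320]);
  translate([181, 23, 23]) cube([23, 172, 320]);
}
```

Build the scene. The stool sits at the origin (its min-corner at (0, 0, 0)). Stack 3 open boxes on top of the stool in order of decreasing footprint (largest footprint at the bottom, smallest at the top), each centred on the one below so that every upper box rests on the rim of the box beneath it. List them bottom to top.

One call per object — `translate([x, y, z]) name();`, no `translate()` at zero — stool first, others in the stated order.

stool();
translate([15, 9, 422]) open_box();
translate([29, 18, 604]) open_box_2();
translate([47, 27, 740]) open_box_3();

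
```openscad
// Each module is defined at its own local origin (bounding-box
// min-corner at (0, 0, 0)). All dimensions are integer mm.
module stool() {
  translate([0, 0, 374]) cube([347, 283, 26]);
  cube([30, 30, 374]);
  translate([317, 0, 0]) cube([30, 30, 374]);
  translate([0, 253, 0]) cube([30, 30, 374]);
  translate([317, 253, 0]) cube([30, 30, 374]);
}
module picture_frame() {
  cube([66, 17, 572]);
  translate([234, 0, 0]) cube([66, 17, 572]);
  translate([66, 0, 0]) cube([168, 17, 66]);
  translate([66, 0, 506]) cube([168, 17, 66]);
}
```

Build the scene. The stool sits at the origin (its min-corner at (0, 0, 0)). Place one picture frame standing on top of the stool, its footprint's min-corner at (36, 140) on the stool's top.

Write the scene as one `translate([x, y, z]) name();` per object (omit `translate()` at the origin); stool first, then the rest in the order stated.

stool();
translate([36, 140, 400]) picture_frame();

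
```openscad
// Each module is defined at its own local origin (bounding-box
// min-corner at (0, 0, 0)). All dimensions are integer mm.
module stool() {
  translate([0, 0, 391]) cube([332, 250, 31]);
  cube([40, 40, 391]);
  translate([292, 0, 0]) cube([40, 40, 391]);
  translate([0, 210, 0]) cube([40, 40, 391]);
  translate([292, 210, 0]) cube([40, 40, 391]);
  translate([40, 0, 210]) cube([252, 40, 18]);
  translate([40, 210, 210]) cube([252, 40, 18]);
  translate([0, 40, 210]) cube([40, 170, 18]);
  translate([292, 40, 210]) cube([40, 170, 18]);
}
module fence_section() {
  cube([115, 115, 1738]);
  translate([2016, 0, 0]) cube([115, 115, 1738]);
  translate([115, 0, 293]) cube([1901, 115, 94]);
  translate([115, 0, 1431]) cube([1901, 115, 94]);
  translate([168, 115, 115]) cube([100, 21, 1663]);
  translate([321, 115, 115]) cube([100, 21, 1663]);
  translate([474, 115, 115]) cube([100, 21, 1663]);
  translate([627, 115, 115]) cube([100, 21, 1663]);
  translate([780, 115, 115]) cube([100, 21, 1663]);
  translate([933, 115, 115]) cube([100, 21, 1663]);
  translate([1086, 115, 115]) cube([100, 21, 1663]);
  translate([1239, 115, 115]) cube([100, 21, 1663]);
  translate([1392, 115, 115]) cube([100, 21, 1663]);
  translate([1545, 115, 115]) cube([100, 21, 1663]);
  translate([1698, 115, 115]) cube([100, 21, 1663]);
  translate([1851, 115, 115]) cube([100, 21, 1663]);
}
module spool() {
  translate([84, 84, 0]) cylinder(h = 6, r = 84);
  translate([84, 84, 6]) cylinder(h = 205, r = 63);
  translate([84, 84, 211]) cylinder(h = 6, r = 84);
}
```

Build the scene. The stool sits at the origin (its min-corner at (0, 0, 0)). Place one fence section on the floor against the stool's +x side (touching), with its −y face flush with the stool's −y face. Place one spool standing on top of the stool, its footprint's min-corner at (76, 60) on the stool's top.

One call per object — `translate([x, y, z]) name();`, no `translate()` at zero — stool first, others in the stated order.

stool();
translate([332, 0, 0]) fence_section();
translate([76, 60, 422]) spool();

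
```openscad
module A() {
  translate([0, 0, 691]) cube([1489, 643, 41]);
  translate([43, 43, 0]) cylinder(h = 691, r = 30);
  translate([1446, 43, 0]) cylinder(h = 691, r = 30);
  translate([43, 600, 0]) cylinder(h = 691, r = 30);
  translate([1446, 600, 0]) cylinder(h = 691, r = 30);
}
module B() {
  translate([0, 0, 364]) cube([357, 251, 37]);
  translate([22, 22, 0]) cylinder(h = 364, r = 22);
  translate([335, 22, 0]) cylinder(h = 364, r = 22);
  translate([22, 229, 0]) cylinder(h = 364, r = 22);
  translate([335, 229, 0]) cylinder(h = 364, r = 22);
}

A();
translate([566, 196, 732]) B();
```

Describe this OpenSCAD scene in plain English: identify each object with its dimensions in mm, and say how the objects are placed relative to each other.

A is a table with a 1489×643 mm rectangular top, 41 mm thick, top surface at z = 732 mm, supported by four round legs of 60 mm diameter, each leg's bounding box inset 13 mm from the nearest pair of top edges, running from the floor.

B is a four-legged stool. The seat is a 357×251×37 mm slab whose top surface is at z = 401 mm; four round legs, each 44 mm in diameter, run from the floor (z = 0) to the underside of the seat, each leg's axis is inset half a diameter from the nearest pair of seat edges (so the leg's bounding box is flush with the corner).

The stool is on top of the table, centred.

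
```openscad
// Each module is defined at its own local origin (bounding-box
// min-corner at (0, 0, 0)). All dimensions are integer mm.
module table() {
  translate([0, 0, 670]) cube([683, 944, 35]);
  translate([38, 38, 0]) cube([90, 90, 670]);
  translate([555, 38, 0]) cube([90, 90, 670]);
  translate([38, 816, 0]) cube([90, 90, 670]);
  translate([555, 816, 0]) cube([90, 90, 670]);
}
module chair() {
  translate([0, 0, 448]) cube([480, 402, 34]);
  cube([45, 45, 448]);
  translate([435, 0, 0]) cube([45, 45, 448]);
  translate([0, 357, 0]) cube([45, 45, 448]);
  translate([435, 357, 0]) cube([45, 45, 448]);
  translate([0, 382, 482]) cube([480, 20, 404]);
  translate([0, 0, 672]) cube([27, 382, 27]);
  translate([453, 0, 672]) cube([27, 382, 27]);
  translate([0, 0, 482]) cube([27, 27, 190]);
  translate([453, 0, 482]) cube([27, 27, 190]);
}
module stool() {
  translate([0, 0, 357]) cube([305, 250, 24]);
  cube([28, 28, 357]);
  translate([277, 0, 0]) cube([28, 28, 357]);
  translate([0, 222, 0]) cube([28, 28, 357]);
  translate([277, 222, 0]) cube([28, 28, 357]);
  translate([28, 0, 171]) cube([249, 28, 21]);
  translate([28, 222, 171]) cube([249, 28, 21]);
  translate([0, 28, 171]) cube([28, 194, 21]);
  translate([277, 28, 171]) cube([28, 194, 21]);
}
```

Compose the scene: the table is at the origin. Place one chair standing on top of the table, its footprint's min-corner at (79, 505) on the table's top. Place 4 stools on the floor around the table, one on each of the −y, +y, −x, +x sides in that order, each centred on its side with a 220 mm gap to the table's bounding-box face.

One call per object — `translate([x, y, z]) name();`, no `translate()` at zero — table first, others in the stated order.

table();
translate([79, 505, 705]) chair();
translate([189, -470, 0]) stool();
translate([189, 1164, 0]) stool();
translate([-525, 347, 0]) stool();
translate([903, 347, 0]) stool();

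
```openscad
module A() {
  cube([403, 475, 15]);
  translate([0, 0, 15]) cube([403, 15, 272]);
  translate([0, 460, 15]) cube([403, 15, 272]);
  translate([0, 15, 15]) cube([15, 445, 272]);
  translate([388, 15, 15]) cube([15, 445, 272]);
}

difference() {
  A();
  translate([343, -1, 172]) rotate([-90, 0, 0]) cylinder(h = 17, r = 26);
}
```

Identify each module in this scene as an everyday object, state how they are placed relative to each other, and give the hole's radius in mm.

A is an open box. The open box has a circular hole through its front wall. The hole's radius is 26 mm.

The subtracted cylinder has r = 26 mm.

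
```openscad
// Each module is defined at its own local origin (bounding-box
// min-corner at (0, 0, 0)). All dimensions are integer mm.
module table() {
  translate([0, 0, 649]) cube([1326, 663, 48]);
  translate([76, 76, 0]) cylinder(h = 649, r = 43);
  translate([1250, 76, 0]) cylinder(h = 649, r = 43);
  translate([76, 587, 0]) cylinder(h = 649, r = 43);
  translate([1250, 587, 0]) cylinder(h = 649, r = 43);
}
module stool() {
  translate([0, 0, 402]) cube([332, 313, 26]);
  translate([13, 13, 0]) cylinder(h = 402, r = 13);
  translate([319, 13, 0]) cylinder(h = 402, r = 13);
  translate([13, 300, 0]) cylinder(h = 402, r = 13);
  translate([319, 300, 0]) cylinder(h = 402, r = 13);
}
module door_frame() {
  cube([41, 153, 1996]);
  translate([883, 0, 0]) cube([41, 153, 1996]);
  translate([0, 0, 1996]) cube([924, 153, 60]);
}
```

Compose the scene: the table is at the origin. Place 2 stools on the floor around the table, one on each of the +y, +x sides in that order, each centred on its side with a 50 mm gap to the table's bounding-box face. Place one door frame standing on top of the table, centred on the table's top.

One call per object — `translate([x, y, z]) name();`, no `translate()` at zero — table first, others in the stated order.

table();
translate([497, 713, 0]) stool();
translate([1376, 175, 0]) stool();
translate([201, 255, 697]) door_frame();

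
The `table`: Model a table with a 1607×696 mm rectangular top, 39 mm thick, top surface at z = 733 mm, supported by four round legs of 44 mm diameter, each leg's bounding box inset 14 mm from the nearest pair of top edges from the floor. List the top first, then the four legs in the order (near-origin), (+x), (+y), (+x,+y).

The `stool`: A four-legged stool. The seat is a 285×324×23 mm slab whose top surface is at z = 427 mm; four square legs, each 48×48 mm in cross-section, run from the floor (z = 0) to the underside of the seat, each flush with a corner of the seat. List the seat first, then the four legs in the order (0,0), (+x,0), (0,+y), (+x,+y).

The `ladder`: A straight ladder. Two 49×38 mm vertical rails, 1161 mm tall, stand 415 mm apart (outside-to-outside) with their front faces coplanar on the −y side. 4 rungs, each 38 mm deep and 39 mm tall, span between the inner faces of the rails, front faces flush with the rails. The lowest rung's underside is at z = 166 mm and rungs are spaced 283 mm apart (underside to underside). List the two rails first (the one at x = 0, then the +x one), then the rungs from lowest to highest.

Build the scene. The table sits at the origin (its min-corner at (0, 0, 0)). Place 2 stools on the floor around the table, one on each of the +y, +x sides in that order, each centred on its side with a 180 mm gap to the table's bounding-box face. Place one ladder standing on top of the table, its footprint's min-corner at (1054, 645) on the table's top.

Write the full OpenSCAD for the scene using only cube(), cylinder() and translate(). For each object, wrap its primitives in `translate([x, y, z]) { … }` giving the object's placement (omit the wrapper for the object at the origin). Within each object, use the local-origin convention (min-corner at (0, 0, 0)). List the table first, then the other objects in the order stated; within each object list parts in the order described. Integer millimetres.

translate([0, 0, 694]) cube([1607, 696, 39]);
translate([36, 36, 0]) cylinder(h = 694, r = 22);
translate([1571, 36, 0]) cylinder(h = 694, r = 22);
translate([36, 660, 0]) cylinder(h = 694, r = 22);
translate([1571, 660, 0]) cylinder(h = 694, r = 22);
translate([661, 876, 0]) {
  translate([0, 0, 404]) cube([285, 324, 23]);
  cube([48, 48, 404]);
  translate([237, 0, 0]) cube([48, 48, 404]);
  translate([0, 276, 0]) cube([48, 48, 404]);
  translate([237, 276, 0]) cube([48, 48, 404]);
}
translate([1787, 186, 0]) {
  translate([0, 0, 404]) cube([285, 324, 23]);
  cube([48, 48, 404]);
  translate([237, 0, 0]) cube([48, 48, 404]);
  translate([0, 276, 0]) cube([48, 48, 404]);
  translate([237, 276, 0]) cube([48, 48, 404]);
}
translate([1054, 645, 733]) {
  cube([49, 38, 1161]);
  translate([366, 0, 0]) cube([49, 38, 1161]);
  translate([49, 0, 166]) cube([317, 38, 39]);
  translate([49, 0, 449]) cube([317, 38, 39]);
  translate([49, 0, 732]) cube([317, 38, 39]);
  translate([49, 0, 1015]) cube([317, 38, 39]);
}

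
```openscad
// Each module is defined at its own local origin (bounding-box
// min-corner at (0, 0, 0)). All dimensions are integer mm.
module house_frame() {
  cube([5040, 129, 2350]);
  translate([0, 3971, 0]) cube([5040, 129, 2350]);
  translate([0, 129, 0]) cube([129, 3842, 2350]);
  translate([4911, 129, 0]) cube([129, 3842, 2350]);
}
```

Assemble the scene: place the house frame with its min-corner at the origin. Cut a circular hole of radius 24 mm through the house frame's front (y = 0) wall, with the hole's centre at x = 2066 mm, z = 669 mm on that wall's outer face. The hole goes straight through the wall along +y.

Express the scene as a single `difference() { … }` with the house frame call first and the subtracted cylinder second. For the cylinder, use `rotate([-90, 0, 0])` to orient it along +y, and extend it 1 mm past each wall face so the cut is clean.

difference() {
  house_frame();
  translate([2066, -1, 669]) rotate([-90, 0, 0]) cylinder(h = 131, r = 24);
}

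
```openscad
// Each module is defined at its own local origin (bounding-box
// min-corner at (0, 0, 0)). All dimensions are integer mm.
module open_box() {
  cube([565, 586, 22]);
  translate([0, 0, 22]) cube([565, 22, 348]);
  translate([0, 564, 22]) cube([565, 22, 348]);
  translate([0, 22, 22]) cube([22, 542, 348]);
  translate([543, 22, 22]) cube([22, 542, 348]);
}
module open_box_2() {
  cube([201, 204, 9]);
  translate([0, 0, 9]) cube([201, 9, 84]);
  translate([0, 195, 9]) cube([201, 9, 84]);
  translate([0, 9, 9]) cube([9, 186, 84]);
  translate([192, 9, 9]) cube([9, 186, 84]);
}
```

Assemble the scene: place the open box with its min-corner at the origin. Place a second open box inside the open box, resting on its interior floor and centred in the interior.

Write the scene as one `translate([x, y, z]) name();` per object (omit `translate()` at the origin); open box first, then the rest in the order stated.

open_box();
translate([182, 191, 22]) open_box_2();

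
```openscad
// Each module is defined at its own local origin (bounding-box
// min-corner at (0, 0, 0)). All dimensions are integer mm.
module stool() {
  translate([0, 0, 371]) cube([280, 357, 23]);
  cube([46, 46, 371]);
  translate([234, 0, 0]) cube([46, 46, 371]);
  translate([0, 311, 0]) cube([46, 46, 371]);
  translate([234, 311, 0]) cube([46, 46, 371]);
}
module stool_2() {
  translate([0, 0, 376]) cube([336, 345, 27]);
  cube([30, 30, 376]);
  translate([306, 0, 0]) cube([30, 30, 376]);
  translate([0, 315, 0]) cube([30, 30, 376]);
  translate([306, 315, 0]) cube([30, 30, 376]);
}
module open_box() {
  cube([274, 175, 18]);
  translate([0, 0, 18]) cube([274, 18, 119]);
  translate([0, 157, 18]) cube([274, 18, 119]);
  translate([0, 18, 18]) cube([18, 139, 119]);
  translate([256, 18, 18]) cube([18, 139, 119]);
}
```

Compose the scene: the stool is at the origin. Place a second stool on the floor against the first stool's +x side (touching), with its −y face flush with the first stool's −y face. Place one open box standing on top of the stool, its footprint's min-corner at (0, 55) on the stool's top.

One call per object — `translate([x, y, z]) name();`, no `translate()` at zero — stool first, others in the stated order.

stool();
translate([280, 0, 0]) stool_2();
translate([0, 55, 394]) open_box();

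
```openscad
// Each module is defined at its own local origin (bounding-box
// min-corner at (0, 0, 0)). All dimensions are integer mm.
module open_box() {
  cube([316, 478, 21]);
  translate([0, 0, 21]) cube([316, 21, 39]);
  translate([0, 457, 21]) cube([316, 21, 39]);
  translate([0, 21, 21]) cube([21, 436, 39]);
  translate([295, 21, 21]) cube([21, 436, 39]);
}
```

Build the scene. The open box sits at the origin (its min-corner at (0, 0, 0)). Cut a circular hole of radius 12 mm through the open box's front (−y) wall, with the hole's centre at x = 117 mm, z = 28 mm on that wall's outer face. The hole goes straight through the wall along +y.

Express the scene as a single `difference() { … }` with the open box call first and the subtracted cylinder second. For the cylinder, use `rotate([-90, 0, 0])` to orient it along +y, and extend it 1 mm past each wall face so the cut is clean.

difference() {
  open_box();
  translate([117, -1, 28]) rotate([-90, 0, 0]) cylinder(h = 23, r = 12);
}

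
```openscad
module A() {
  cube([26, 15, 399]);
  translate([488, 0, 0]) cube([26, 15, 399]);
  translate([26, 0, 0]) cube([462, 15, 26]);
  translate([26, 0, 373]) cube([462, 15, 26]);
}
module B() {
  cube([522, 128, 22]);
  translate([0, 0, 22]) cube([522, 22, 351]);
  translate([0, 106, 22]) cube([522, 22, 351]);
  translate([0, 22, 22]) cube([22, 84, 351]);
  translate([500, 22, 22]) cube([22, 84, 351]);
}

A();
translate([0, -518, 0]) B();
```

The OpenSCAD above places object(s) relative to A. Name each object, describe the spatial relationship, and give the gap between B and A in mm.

The open box's nearest face is 390 mm from the picture frame's −y face.

A is a picture frame. B is an open box. The open box is on the floor beside the picture frame on its −y side. The gap between the open box and the picture frame is 390 mm.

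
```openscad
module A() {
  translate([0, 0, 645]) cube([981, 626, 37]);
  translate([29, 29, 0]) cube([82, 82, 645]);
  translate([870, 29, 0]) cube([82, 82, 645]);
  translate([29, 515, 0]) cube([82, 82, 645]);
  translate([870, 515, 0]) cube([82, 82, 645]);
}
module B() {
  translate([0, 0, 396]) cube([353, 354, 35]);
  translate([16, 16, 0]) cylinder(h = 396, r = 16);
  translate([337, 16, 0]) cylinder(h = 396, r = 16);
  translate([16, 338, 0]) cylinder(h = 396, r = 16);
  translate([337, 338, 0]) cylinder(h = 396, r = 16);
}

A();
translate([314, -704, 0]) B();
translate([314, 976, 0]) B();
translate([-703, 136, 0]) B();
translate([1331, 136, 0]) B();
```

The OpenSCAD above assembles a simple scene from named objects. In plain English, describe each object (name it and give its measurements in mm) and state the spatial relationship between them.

A is a rectangular dining table. The top is 981×626×37 mm with its upper surface at z = 682 mm. It stands on four 82×82 mm square legs, each inset 29 mm from the nearest pair of top edges, running from the floor to the underside of the top.

B is a four-legged stool. The seat is a 353×354×35 mm slab whose top surface is at z = 431 mm; four round legs, each 32 mm in diameter, run from the floor (z = 0) to the underside of the seat, each leg's axis is inset half a diameter from the nearest pair of seat edges (so the leg's bounding box is flush with the corner).

Four stools sit around the table at the −y, +y, −x, +x sides.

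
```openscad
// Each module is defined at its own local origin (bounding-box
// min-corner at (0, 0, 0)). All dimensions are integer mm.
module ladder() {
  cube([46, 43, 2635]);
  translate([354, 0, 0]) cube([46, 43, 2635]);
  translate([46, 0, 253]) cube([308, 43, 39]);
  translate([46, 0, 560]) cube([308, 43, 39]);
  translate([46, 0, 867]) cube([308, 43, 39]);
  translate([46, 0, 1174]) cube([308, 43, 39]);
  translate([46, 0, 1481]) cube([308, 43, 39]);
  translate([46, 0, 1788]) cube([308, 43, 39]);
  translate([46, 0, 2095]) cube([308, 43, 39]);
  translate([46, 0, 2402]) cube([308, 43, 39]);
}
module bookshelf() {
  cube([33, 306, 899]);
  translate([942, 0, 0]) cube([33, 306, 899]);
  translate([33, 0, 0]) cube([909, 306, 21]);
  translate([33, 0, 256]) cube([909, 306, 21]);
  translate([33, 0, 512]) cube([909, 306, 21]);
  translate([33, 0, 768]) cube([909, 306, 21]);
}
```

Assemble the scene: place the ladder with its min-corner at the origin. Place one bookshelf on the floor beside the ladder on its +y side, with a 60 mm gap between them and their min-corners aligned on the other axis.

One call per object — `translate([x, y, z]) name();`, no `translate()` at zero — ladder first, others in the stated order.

ladder();
translate([0, 103, 0]) bookshelf();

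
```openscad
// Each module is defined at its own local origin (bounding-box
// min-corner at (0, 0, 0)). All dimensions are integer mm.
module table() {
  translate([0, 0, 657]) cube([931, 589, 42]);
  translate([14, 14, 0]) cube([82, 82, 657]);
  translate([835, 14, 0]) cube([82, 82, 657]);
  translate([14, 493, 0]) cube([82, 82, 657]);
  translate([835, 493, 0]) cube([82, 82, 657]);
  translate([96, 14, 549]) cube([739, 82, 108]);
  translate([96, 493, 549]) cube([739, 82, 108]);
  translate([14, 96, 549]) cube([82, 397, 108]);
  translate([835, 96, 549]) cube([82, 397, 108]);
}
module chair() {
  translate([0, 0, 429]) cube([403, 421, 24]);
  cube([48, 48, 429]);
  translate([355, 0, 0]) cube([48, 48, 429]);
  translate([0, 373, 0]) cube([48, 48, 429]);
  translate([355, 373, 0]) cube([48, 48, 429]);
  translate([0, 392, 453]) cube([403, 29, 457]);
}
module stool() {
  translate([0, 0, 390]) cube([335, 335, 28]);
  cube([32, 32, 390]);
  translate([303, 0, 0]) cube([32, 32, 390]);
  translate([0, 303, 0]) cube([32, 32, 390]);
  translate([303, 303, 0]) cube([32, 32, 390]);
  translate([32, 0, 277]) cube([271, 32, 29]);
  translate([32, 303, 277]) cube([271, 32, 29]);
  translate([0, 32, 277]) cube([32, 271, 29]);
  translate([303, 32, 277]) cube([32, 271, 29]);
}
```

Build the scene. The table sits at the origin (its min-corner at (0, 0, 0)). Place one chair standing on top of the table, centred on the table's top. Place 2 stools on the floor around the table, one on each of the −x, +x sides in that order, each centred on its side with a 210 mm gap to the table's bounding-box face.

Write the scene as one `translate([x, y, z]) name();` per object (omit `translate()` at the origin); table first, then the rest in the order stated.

table();
translate([264, 84, 699]) chair();
translate([-545, 127, 0]) stool();
translate([1141, 127, 0]) stool();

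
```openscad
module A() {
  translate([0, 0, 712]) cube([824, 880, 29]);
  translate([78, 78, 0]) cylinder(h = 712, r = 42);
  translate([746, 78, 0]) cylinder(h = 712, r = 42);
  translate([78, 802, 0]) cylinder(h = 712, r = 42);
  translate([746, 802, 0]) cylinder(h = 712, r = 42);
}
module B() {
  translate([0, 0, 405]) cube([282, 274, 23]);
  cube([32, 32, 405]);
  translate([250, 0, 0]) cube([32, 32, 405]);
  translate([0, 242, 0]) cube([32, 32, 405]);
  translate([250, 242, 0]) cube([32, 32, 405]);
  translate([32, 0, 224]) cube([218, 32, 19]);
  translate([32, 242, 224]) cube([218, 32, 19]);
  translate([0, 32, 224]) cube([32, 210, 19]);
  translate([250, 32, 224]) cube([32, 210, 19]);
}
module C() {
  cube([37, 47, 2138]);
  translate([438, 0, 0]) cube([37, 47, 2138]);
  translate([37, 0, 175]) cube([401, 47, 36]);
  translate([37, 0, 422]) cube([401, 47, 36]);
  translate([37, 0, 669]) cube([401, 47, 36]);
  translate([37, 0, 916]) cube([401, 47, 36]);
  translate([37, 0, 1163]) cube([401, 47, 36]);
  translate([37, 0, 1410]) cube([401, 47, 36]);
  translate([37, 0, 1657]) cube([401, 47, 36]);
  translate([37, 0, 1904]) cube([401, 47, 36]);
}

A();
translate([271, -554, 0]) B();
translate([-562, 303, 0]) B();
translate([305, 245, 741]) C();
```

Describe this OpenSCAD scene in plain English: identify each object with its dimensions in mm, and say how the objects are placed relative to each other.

A is a table: top 824 mm (x) × 880 mm (y), 29 mm thick, upper face at z = 741 mm, on four round legs of 84 mm diameter, each leg's bounding box inset 36 mm from the nearest pair of top edges, running from z = 0 to the bottom of the top.

B is a four-legged stool. The seat is 282×274 mm, 23 mm thick, top at z = 428 mm. It stands on four square legs, each 32×32 mm in cross-section, from z = 0 to the seat underside, each flush with a corner of the seat. Four stretchers, 32 mm wide and 19 mm tall, connect adjacent legs with their undersides at z = 224 mm, each running between the inner faces of the legs it joins and aligned with the legs' outer faces on the other axis.

C is a wooden ladder with two side rails of 37×47 mm section and 2138 mm height, set 475 mm apart overall. Between them run 8 rectangular rungs (47 mm deep, 36 mm thick), front faces flush with the rails' −y face. The bottom of the first rung is 175 mm above the floor and each subsequent rung is 247 mm higher than the one below.

Two stools sit around the table at the −y, −x sides. The ladder is on top of the table.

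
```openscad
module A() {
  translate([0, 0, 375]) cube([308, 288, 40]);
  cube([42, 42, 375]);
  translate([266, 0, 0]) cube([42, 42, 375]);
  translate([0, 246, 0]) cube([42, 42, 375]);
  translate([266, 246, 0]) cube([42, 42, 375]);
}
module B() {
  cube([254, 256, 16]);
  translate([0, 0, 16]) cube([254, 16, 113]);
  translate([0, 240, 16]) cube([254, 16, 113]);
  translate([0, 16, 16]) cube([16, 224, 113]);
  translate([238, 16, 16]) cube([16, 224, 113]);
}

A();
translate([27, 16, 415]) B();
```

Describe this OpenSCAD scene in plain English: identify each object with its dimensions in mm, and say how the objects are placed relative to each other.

A is a simple wooden stool: a rectangular seat 308 mm (x) by 288 mm (y), 40 mm thick, top face at z = 415 mm, on four square legs, each 42×42 mm in cross-section. The legs rest on z = 0, each flush with a corner of the seat.

B is an open-topped rectangular box: outside dimensions 254×256×129 mm, with a uniform wall and base thickness of 16 mm. The base is a full 254×256 slab on the floor; four walls sit on top of the base. The front and back walls (the −y and +y sides) span the full width; the two side walls fit between them.

The open box is on top of the stool, centred.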